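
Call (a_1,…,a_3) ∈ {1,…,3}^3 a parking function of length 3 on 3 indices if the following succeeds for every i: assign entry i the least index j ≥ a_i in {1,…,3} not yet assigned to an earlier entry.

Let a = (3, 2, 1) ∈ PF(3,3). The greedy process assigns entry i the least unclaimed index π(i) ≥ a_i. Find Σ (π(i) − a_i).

Σπ = 6 ({1..3} each once); Σa = 3+2+1 = 6; disp = 6−6 = 0.

0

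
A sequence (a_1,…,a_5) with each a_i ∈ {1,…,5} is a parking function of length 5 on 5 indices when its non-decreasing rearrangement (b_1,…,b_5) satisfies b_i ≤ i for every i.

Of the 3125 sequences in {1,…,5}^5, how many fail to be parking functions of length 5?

#PF = (5−5+1)·(5+1)^(5−1) = 1·1296 = 1296
Check (3,2,4,5,3) → sorted (2,3,3,4,5): b_1=2>1, not a PF.
5^5 − 1296 = 3125 − 1296 = 1829

1829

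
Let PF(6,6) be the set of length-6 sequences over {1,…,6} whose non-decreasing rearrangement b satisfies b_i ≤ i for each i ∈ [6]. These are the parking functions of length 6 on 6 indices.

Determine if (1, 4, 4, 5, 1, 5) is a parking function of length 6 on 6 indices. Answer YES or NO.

NO

Order a: b = (1, 1, 4, 4, 5, 5).
  b_1=1 ≤ 1
  b_2=1 ≤ 2
  b_3=4 > 3
  fails at i=3 ⇒ NO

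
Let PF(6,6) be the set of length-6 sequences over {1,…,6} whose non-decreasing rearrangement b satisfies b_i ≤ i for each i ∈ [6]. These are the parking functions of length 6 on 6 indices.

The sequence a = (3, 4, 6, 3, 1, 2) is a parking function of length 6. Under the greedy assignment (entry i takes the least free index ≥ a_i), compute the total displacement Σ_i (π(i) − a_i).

2

Σπ(i) = 1+…+6 = 21; Σa = 3+4+6+3+1+2 = 19; disp = 21−19 = 2.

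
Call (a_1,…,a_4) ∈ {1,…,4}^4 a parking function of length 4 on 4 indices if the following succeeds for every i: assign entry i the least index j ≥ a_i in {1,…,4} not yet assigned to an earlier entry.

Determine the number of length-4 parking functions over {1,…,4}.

125

#PF = 1·5^3 = 1×125 = 125 [KW]
One tuple (4,3,1,2) → sorted (1,2,3,4): b_i ≤ i ∀i, a PF.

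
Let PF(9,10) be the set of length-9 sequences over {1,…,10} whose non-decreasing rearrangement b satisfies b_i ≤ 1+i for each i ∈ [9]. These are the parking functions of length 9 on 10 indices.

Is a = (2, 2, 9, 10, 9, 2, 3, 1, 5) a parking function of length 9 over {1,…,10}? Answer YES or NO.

Sorted: b = (1, 2, 2, 2, 3, 5, 9, 9, 10).
  b_1=1 ≤ 2
  b_2=2 ≤ 3
  b_3=2 ≤ 4
  b_4=2 ≤ 5
  b_5=3 ≤ 6
  b_6=5 ≤ 7
  b_7=9 > 8
  fails at i=7 ⇒ NO

NO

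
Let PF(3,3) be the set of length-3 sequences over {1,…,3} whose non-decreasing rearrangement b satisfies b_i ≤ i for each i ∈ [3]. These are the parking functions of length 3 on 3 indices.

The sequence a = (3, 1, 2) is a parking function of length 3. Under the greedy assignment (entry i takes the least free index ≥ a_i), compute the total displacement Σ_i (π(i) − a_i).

Σπ(i) = 1+…+3 = 6; Σa = 3+1+2 = 6; disp = 6−6 = 0.

0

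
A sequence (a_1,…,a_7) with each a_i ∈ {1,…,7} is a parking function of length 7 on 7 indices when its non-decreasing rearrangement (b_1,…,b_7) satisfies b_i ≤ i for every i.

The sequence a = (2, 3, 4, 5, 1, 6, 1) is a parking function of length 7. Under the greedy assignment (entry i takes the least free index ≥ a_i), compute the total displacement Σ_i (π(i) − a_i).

6

Σπ = 7·8/2 = 28 (π permutes [7]); Σa = 2+3+4+5+1+6+1 = 22; disp = 28−22 = 6.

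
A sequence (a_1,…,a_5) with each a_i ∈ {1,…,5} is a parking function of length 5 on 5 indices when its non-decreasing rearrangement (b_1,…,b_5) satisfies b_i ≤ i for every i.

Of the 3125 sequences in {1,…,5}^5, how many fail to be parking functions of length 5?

1829

|PF(5,5)| = (6−5)·6^(5−1) = 1×1296 = 1296 (Konheim–Weiss)
Example (5,4,5,1,2) → sorted (1,2,4,5,5): b_3=4>3, not a PF.
So 3125 − 1296 = 1829 fail.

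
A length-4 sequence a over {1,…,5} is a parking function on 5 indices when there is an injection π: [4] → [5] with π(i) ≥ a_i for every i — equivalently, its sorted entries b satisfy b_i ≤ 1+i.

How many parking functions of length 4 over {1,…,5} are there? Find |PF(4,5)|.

|PF(4,5)| = (5+1−4)·(5+1)^{4−1} = 2 · 216 = 432 (Konheim–Weiss)
One tuple (4,3,2,3) → sorted (2,3,3,4): b_i ≤ 1+i ∀i, a PF.

432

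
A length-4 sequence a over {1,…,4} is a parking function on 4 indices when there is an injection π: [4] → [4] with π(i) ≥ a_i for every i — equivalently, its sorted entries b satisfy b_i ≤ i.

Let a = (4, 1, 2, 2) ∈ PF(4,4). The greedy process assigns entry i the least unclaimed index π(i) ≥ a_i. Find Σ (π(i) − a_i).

Σπ(i) = 1+…+4 = 10; Σa = 4+1+2+2 = 9; disp = 10−9 = 1.

1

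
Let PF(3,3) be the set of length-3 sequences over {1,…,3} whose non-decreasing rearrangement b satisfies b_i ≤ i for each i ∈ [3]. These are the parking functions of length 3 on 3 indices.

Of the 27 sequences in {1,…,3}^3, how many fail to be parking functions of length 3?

Count = 1·4^2 = 1·16 = 16
Example (3,3,3) → sorted (3,3,3): b_1=3>1, not a PF.
So 27 − 16 = 11 fail.

11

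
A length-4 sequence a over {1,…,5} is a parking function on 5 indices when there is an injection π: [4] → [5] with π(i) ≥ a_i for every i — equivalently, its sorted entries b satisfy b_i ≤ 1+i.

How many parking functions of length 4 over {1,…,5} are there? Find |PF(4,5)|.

432

Count = (5+1−4)·(5+1)^{4−1} = 2 · 216 = 432
E.g. (2,1,1,3) → sorted (1,1,2,3): b_i ≤ 1+i ∀i, a PF.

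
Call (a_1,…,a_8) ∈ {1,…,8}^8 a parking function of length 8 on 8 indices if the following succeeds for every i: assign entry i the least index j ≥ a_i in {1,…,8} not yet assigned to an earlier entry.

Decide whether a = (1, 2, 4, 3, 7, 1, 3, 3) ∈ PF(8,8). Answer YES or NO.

Rearranged: b = (1, 1, 2, 3, 3, 3, 4, 7).
  b_1=1 ≤ 1
  b_2=1 ≤ 2
  b_3=2 ≤ 3
  b_4=3 ≤ 4
  b_5=3 ≤ 5
  b_6=3 ≤ 6
  b_7=4 ≤ 7
  b_8=7 ≤ 8
All bounds hold ⇒ YES

YES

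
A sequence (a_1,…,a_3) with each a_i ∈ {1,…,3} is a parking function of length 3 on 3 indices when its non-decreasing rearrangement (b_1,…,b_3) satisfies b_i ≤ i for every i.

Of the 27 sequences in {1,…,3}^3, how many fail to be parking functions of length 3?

#PF = (3−3+1)·(3+1)^(3−1) = 1·16 = 16 (Pollak)
E.g. (1,3,3) → sorted (1,3,3): b_2=3>2, not a PF.
So 27 − 16 = 11 fail.

11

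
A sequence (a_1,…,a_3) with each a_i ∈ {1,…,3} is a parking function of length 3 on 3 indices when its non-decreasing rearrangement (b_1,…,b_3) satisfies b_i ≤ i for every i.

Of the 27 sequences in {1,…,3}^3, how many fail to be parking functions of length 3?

11

|PF(3,3)| = (3−3+1)·(3+1)^(3−1) = 1 · 16 = 16 (Pollak)
Check (1,3,3) → sorted (1,3,3): b_2=3>2, not a PF.
Total 27; non-PF = 27−16 = 11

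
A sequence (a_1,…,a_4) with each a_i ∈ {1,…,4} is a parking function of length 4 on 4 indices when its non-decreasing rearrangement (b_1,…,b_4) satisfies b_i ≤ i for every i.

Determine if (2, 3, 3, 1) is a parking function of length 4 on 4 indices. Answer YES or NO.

Sorted: b = (1, 2, 3, 3).
  b_1=1 ≤ 1
  b_2=2 ≤ 2
  b_3=3 ≤ 3
  b_4=3 ≤ 4
All bounds hold ⇒ YES

YES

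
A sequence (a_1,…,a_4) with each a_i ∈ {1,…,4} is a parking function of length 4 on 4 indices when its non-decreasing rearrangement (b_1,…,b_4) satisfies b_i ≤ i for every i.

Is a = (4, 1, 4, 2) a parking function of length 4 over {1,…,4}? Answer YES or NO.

Order a: b = (1, 2, 4, 4).
  b_1=1 ≤ 1
  b_2=2 ≤ 2
  b_3=4 > 3
  fails at i=3 ⇒ NO

NO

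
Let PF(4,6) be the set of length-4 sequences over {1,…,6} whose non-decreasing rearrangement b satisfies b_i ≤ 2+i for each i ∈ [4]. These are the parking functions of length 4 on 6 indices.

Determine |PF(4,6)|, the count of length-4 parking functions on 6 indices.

1029

|PF| = (6−4+1)·(6+1)^(4−1) = 3·343 = 1029 [KW]
One tuple (1,4,1,6) → sorted (1,1,4,6): b_i ≤ 2+i ∀i, a PF.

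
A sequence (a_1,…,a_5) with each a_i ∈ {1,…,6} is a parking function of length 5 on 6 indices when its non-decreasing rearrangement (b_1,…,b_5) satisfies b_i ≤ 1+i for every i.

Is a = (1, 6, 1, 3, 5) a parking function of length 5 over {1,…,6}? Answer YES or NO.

Sorted: b = (1, 1, 3, 5, 6).
  b_1=1 ≤ 2
  b_2=1 ≤ 3
  b_3=3 ≤ 4
  b_4=5 ≤ 5
  b_5=6 ≤ 6
All bounds hold ⇒ YES

YES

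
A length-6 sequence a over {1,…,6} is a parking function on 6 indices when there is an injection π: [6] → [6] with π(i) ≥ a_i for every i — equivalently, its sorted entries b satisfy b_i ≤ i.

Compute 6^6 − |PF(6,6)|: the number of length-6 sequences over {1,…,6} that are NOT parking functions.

|PF(6,6)| = 1·7^5 = 1·16807 = 16807 [KW]
Example (6,4,5,2,6,5) → sorted (2,4,5,5,6,6): b_1=2>1, not a PF.
Total 46656; non-PF = 46656−16807 = 29849

29849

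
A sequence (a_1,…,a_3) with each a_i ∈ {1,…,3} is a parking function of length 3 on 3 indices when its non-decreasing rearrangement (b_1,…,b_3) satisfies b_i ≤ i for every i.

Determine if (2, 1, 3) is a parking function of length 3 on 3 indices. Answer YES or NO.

Sorted: b = (1, 2, 3).
  b_1=1 ≤ 1
  b_2=2 ≤ 2
  b_3=3 ≤ 3
All bounds hold ⇒ YES

YES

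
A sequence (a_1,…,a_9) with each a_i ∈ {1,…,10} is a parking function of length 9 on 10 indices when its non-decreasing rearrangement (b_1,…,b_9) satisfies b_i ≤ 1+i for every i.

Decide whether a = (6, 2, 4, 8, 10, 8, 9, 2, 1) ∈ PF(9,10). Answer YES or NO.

NO

Order a: b = (1, 2, 2, 4, 6, 8, 8, 9, 10).
  b_1=1 ≤ 2
  b_2=2 ≤ 3
  b_3=2 ≤ 4
  b_4=4 ≤ 5
  b_5=6 ≤ 6
  b_6=8 > 7
  fails at i=6 ⇒ NO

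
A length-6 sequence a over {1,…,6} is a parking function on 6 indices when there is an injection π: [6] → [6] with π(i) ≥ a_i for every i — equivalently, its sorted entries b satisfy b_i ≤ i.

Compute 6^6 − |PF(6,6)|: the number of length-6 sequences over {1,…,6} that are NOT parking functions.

29849

Count = (6−6+1)·(6+1)^(6−1) = 1×16807 = 16807 [KW]
Example (6,4,1,6,3,6) → sorted (1,3,4,6,6,6): b_2=3>2, not a PF.
6^6 − 16807 = 46656 − 16807 = 29849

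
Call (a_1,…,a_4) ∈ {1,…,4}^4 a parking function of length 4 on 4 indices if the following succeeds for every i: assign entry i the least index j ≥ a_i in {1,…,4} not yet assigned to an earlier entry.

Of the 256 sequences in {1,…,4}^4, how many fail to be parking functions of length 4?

131

#PF = (4−4+1)·(4+1)^(4−1) = 1 · 125 = 125 (Konheim–Weiss)
One tuple (4,3,3,1) → sorted (1,3,3,4): b_2=3>2, not a PF.
Total 256; non-PF = 256−125 = 131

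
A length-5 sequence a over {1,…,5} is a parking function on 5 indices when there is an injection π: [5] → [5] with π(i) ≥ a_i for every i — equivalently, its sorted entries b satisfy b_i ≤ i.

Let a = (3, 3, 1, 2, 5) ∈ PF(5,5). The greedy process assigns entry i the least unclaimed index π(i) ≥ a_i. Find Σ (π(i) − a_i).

1

Σπ(i) = 1+…+5 = 15; Σa = 3+3+1+2+5 = 14; disp = 15−14 = 1.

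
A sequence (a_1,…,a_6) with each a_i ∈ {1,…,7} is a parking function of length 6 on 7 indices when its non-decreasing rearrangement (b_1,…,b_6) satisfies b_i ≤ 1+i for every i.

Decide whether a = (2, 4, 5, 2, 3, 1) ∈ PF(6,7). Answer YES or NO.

Order a: b = (1, 2, 2, 3, 4, 5).
  b_1=1 ≤ 2
  b_2=2 ≤ 3
  b_3=2 ≤ 4
  b_4=3 ≤ 5
  b_5=4 ≤ 6
  b_6=5 ≤ 7
All bounds hold ⇒ YES

YES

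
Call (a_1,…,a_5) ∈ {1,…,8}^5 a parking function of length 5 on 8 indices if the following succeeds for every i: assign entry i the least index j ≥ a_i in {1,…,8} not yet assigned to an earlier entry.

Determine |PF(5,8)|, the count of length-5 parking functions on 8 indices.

Count = (8+1−5)·(8+1)^{5−1} = 4·6561 = 26244 (Konheim–Weiss)
One tuple (3,2,4,6,3) → sorted (2,3,3,4,6): b_i ≤ 3+i ∀i, a PF.

26244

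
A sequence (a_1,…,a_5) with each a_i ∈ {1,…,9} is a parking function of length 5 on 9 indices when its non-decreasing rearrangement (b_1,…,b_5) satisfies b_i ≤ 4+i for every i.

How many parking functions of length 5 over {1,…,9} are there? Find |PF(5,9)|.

Count = (9−5+1)·(9+1)^(5−1) = 5·10000 = 50000 (Konheim–Weiss)
E.g. (4,6,6,6,4) → sorted (4,4,6,6,6): b_i ≤ 4+i ∀i, a PF.

50000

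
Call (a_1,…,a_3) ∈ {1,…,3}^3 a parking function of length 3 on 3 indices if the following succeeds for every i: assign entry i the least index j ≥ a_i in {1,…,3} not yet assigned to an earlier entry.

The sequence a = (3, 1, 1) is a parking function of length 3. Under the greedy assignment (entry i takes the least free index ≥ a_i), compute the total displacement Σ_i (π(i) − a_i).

Σπ = 3·4/2 = 6 (π permutes [3]); Σa = 3+1+1 = 5; disp = 6−5 = 1.

1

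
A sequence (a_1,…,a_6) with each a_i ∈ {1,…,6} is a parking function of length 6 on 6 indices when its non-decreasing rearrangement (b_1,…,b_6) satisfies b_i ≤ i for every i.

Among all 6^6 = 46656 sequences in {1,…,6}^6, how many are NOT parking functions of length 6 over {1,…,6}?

Count = (6−6+1)·(6+1)^(6−1) = 1 · 16807 = 16807
One tuple (5,5,1,5,4,1) → sorted (1,1,4,5,5,5): b_3=4>3, not a PF.
Total 46656; non-PF = 46656−16807 = 29849

29849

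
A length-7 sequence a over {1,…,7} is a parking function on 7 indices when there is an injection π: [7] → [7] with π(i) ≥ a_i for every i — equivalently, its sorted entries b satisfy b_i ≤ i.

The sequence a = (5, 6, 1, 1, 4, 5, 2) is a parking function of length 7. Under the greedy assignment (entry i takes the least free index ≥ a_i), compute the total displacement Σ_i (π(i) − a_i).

4

Σπ = 7·8/2 = 28 (π permutes [7]); Σa = 5+6+1+1+4+5+2 = 24; disp = 28−24 = 4.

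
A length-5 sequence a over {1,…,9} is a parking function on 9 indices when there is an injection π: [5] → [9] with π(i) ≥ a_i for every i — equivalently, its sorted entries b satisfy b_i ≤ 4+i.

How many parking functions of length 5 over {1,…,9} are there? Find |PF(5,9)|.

50000

|PF| = (9+1−5)·(9+1)^{5−1} = 5×10000 = 50000 (Konheim–Weiss)
Check (4,1,1,2,8) → sorted (1,1,2,4,8): b_i ≤ 4+i ∀i, a PF.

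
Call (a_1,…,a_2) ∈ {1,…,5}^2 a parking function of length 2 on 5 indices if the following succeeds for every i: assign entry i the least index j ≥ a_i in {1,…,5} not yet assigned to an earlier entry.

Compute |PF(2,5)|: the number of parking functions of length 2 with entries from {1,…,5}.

|PF| = (5−2+1)·(5+1)^(2−1) = 4 · 6 = 24 [KW]
One tuple (3,5) → sorted (3,5): b_i ≤ 3+i ∀i, a PF.

24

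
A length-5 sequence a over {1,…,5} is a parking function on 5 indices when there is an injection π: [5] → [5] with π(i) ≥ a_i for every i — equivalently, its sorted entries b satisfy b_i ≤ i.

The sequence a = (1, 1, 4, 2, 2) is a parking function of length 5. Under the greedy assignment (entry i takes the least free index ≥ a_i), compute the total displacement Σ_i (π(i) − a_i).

Σπ(i) = 1+…+5 = 15; Σa = 1+1+4+2+2 = 10; disp = 15−10 = 5.

5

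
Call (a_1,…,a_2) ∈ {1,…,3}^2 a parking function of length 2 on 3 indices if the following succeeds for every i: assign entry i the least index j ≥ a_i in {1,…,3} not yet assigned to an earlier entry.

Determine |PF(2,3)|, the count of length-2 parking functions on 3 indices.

8

|PF| = (4−2)·4^(2−1) = 2 · 4 = 8 [KW]
Example (3,2) → sorted (2,3): b_i ≤ 1+i ∀i, a PF.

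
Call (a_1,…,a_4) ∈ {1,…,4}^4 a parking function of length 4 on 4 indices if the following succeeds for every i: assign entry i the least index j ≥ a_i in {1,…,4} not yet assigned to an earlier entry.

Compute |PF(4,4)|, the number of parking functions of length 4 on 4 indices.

Count = (4−4+1)·(4+1)^(4−1) = 1 · 125 = 125 (Konheim–Weiss)
Check (3,2,1,4) → sorted (1,2,3,4): b_i ≤ i ∀i, a PF.

125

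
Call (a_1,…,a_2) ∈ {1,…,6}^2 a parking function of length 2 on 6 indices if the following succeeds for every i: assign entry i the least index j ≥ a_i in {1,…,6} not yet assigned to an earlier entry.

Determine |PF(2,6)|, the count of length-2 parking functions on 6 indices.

|PF| = (6−2+1)·(6+1)^(2−1) = 5×7 = 35
Example (3,4) → sorted (3,4): b_i ≤ 4+i ∀i, a PF.

35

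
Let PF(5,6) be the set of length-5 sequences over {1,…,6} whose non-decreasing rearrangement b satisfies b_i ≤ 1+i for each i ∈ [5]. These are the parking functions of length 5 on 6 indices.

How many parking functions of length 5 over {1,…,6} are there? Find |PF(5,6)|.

|PF(5,6)| = (7−5)·7^(5−1) = 2·2401 = 4802 (Konheim–Weiss)
E.g. (2,6,2,2,5) → sorted (2,2,2,5,6): b_i ≤ 1+i ∀i, a PF.

4802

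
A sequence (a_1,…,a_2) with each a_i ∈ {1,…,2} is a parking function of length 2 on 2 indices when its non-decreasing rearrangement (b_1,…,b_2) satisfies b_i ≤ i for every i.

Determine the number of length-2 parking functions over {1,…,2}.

#PF = (2−2+1)·(2+1)^(2−1) = 1·3 = 3
Example (1,1) → sorted (1,1): b_i ≤ i ∀i, a PF.

3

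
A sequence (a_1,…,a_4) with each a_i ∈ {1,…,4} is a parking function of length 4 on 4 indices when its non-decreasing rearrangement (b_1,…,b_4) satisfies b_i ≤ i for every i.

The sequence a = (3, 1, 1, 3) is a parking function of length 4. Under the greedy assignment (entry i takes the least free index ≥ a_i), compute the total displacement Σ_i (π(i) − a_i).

2

Σπ(i) = 1+…+4 = 10; Σa = 3+1+1+3 = 8; disp = 10−8 = 2.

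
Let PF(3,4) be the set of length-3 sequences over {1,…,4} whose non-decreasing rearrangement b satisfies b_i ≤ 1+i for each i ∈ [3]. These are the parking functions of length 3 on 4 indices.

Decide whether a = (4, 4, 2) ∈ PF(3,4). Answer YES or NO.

Order a: b = (2, 4, 4).
  b_1=2 ≤ 2
  b_2=4 > 3
  fails at i=2 ⇒ NO

NO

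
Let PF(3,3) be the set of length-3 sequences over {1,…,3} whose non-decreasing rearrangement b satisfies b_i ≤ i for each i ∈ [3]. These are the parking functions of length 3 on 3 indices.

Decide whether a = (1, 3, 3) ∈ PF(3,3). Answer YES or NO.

NO

Rearranged: b = (1, 3, 3).
  b_1=1 ≤ 1
  b_2=3 > 2
  fails at i=2 ⇒ NO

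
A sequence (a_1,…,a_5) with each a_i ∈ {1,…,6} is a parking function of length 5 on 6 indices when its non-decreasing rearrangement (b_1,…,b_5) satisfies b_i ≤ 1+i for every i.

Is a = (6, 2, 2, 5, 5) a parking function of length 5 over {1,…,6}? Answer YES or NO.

NO

Order a: b = (2, 2, 5, 5, 6).
  b_1=2 ≤ 2
  b_2=2 ≤ 3
  b_3=5 > 4
  fails at i=3 ⇒ NO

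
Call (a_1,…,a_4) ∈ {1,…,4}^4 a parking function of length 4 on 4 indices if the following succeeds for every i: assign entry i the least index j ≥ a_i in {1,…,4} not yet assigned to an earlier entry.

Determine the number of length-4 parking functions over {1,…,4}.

125

#PF = 1·5^3 = 1×125 = 125 [KW]
E.g. (1,2,1,4) → sorted (1,1,2,4): b_i ≤ i ∀i, a PF.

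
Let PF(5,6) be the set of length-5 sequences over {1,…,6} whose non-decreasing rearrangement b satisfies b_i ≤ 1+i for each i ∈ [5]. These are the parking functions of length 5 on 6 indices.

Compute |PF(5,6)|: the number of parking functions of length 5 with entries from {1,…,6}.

4802

|PF| = (6+1−5)·(6+1)^{5−1} = 2·2401 = 4802
Example (6,3,3,1,5) → sorted (1,3,3,5,6): b_i ≤ 1+i ∀i, a PF.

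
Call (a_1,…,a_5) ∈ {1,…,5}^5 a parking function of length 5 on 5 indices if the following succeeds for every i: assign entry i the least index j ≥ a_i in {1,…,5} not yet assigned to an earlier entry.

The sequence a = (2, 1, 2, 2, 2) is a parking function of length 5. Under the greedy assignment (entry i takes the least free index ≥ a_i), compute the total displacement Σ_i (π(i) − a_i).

6

Σπ(i) = 1+…+5 = 15; Σa = 2+1+2+2+2 = 9; disp = 15−9 = 6.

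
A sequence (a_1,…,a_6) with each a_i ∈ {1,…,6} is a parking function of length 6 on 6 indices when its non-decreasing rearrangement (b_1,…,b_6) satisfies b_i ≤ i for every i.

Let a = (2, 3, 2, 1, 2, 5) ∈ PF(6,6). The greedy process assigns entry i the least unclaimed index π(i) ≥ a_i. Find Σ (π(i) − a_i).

6

Σπ(i) = 1+…+6 = 21; Σa = 2+3+2+1+2+5 = 15; disp = 21−15 = 6.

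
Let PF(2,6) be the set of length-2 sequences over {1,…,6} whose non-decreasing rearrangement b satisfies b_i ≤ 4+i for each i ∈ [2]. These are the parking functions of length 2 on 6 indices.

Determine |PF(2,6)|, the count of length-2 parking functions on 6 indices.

35

#PF = (6−2+1)·(6+1)^(2−1) = 5 · 7 = 35 (Konheim–Weiss)
One tuple (4,2) → sorted (2,4): b_i ≤ 4+i ∀i, a PF.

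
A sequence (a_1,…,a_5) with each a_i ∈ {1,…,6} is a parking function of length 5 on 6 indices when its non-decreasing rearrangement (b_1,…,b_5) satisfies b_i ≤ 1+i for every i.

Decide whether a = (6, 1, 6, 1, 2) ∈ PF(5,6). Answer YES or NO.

Sorted: b = (1, 1, 2, 6, 6).
  b_1=1 ≤ 2
  b_2=1 ≤ 3
  b_3=2 ≤ 4
  b_4=6 > 5
  fails at i=4 ⇒ NO

NO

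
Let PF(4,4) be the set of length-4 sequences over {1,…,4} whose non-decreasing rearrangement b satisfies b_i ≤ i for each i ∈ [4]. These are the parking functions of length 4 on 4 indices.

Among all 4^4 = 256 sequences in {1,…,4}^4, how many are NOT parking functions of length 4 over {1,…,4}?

131

|PF| = (5−4)·5^(4−1) = 1 · 125 = 125 [KW]
Check (4,4,4,4) → sorted (4,4,4,4): b_1=4>1, not a PF.
4^4 − 125 = 256 − 125 = 131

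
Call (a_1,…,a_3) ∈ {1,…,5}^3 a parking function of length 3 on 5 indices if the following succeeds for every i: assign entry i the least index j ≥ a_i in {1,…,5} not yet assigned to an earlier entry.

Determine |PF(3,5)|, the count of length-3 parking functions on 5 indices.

|PF(3,5)| = 3·6^2 = 3×36 = 108 [KW]
One tuple (5,2,3) → sorted (2,3,5): b_i ≤ 2+i ∀i, a PF.

108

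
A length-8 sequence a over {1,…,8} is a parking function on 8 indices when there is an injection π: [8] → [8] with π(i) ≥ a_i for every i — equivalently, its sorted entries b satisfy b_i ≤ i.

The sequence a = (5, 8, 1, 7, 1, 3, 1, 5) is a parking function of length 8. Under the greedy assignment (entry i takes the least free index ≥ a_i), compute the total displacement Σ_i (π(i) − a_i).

Σπ = 36 ({1..8} each once); Σa = 5+8+1+7+1+3+1+5 = 31; disp = 36−31 = 5.

5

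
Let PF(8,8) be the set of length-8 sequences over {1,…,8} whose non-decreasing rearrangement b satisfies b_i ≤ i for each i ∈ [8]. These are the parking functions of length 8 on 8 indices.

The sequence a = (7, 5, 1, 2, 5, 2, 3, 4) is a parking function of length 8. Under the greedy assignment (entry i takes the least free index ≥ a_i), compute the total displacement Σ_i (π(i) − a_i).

7

Σπ(i) = 1+…+8 = 36; Σa = 7+5+1+2+5+2+3+4 = 29; disp = 36−29 = 7.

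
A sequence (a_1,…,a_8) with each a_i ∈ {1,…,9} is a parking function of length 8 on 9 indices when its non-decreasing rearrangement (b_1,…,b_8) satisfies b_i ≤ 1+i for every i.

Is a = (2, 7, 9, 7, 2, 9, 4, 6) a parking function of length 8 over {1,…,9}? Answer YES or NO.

NO

Rearranged: b = (2, 2, 4, 6, 7, 7, 9, 9).
  b_1=2 ≤ 2
  b_2=2 ≤ 3
  b_3=4 ≤ 4
  b_4=6 > 5
  fails at i=4 ⇒ NO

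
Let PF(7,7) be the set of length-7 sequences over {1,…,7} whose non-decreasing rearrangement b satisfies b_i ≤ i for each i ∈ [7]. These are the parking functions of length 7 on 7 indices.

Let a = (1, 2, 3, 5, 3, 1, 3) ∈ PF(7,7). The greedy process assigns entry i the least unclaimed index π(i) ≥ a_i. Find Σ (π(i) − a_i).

10

Σπ(i) = 1+…+7 = 28; Σa = 1+2+3+5+3+1+3 = 18; disp = 28−18 = 10.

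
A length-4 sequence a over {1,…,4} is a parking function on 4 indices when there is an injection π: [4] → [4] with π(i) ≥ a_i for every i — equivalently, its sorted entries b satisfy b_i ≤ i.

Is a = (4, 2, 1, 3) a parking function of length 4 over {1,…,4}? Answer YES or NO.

YES

Order a: b = (1, 2, 3, 4).
  b_1=1 ≤ 1
  b_2=2 ≤ 2
  b_3=3 ≤ 3
  b_4=4 ≤ 4
All bounds hold ⇒ YES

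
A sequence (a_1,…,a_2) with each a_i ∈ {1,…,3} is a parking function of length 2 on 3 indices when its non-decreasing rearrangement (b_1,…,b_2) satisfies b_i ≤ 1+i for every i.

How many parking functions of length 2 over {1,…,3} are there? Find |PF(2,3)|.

8

Count = 2·4^1 = 2 · 4 = 8
One tuple (1,2) → sorted (1,2): b_i ≤ 1+i ∀i, a PF.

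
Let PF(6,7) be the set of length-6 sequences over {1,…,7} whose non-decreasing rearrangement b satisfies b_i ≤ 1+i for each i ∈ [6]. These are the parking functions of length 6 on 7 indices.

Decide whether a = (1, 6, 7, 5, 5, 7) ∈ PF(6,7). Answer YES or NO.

NO

Order a: b = (1, 5, 5, 6, 7, 7).
  b_1=1 ≤ 2
  b_2=5 > 3
  fails at i=2 ⇒ NO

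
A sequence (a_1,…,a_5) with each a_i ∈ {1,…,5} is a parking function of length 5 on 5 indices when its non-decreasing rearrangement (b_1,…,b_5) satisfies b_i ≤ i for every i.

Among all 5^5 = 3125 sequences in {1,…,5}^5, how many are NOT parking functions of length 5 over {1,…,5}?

#PF = 1·6^4 = 1×1296 = 1296 (Pollak)
Example (4,5,5,1,4) → sorted (1,4,4,5,5): b_2=4>2, not a PF.
5^5 − 1296 = 3125 − 1296 = 1829

1829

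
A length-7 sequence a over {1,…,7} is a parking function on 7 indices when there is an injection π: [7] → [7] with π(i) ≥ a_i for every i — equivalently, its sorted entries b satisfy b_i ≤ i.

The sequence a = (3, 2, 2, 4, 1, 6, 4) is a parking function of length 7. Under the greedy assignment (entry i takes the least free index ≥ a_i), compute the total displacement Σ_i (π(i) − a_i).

Σπ = 7·8/2 = 28 (π permutes [7]); Σa = 3+2+2+4+1+6+4 = 22; disp = 28−22 = 6.

6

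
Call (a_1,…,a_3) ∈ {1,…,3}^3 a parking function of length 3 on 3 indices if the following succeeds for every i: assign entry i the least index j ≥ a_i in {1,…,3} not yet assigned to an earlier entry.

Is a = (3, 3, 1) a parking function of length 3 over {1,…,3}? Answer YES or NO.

NO

Rearranged: b = (1, 3, 3).
  b_1=1 ≤ 1
  b_2=3 > 2
  fails at i=2 ⇒ NO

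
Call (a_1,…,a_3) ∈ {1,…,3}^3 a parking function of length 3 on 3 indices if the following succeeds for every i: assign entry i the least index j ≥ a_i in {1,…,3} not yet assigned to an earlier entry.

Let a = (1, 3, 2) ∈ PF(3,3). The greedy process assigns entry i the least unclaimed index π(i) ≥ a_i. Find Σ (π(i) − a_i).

Σπ = 6 ({1..3} each once); Σa = 1+3+2 = 6; disp = 6−6 = 0.

0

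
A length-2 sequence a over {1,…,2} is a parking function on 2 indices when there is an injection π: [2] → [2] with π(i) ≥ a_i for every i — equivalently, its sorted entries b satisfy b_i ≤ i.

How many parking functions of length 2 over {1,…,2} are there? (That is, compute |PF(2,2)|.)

|PF| = 1·3^1 = 1×3 = 3
Example (1,2) → sorted (1,2): b_i ≤ i ∀i, a PF.

3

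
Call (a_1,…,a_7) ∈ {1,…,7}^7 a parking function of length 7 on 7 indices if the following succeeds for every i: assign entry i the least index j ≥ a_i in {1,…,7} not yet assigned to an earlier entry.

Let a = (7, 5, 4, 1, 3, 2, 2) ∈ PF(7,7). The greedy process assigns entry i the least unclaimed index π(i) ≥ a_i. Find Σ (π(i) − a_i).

Σπ = 28 ({1..7} each once); Σa = 7+5+4+1+3+2+2 = 24; disp = 28−24 = 4.

4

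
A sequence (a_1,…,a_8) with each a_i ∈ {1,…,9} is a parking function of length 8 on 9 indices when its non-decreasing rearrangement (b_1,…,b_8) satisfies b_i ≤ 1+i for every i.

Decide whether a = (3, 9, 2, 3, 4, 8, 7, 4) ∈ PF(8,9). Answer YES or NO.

Rearranged: b = (2, 3, 3, 4, 4, 7, 8, 9).
  b_1=2 ≤ 2
  b_2=3 ≤ 3
  b_3=3 ≤ 4
  b_4=4 ≤ 5
  b_5=4 ≤ 6
  b_6=7 ≤ 7
  b_7=8 ≤ 8
  b_8=9 ≤ 9
All bounds hold ⇒ YES

YES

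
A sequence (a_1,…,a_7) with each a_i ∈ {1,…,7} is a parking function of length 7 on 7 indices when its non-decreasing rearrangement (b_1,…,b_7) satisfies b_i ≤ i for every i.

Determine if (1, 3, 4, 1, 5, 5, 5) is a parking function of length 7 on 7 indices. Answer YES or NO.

YES

Sorted: b = (1, 1, 3, 4, 5, 5, 5).
  b_1=1 ≤ 1
  b_2=1 ≤ 2
  b_3=3 ≤ 3
  b_4=4 ≤ 4
  b_5=5 ≤ 5
  b_6=5 ≤ 6
  b_7=5 ≤ 7
All bounds hold ⇒ YES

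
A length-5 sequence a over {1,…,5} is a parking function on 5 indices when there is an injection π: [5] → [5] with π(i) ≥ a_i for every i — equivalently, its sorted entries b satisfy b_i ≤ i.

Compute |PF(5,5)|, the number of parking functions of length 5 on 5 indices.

1296

Count = 1·6^4 = 1×1296 = 1296 (Pollak)
Example (2,4,1,4,1) → sorted (1,1,2,4,4): b_i ≤ i ∀i, a PF.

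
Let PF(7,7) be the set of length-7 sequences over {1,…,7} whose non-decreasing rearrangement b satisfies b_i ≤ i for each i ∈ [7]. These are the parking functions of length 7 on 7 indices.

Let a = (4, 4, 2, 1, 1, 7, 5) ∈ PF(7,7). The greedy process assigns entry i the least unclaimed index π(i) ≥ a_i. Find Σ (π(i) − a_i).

Σπ(i) = 1+…+7 = 28; Σa = 4+4+2+1+1+7+5 = 24; disp = 28−24 = 4.

4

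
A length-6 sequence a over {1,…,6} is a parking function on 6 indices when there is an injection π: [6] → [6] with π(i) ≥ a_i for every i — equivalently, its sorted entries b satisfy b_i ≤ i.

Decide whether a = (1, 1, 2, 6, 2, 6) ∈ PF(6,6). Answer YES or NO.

Order a: b = (1, 1, 2, 2, 6, 6).
  b_1=1 ≤ 1
  b_2=1 ≤ 2
  b_3=2 ≤ 3
  b_4=2 ≤ 4
  b_5=6 > 5
  fails at i=5 ⇒ NO

NO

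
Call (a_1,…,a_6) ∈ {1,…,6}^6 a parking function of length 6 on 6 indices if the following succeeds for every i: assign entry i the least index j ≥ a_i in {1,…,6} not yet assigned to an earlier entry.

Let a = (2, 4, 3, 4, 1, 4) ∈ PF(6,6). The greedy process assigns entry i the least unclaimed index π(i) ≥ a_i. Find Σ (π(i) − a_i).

Σπ(i) = 1+…+6 = 21; Σa = 2+4+3+4+1+4 = 18; disp = 21−18 = 3.

3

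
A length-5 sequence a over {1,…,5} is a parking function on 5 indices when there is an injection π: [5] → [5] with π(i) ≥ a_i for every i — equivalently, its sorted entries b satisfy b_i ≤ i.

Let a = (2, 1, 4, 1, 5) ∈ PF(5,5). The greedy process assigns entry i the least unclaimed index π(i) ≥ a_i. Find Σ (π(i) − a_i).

Σπ = 15 ({1..5} each once); Σa = 2+1+4+1+5 = 13; disp = 15−13 = 2.

2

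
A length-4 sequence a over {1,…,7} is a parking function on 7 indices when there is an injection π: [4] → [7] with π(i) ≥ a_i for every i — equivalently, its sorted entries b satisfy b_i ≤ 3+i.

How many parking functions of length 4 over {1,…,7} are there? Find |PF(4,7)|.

2048

|PF| = (7−4+1)·(7+1)^(4−1) = 4 · 512 = 2048 (Konheim–Weiss)
Example (5,4,3,3) → sorted (3,3,4,5): b_i ≤ 3+i ∀i, a PF.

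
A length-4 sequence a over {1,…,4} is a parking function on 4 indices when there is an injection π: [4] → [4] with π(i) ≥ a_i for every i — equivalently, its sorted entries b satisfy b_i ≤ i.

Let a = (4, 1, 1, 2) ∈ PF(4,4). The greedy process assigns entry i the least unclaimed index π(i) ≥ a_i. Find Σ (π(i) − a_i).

Σπ = 10 ({1..4} each once); Σa = 4+1+1+2 = 8; disp = 10−8 = 2.

2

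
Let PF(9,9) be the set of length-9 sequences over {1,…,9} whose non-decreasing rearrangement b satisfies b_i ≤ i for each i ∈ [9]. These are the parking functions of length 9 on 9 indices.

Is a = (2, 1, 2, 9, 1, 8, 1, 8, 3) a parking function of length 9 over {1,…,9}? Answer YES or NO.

Sorted: b = (1, 1, 1, 2, 2, 3, 8, 8, 9).
  b_1=1 ≤ 1
  b_2=1 ≤ 2
  b_3=1 ≤ 3
  b_4=2 ≤ 4
  b_5=2 ≤ 5
  b_6=3 ≤ 6
  b_7=8 > 7
  fails at i=7 ⇒ NO

NO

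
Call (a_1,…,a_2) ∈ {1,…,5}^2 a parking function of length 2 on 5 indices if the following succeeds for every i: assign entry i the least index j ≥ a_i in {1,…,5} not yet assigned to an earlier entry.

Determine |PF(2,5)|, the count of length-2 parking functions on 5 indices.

24

|PF(2,5)| = 4·6^1 = 4 · 6 = 24 [KW]
Check (2,1) → sorted (1,2): b_i ≤ 3+i ∀i, a PF.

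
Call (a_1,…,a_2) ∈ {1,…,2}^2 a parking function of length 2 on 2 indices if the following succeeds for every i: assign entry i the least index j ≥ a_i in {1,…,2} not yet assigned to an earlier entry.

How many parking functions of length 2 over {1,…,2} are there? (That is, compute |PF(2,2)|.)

3

#PF = (3−2)·3^(2−1) = 1·3 = 3 [KW]
One tuple (2,1) → sorted (1,2): b_i ≤ i ∀i, a PF.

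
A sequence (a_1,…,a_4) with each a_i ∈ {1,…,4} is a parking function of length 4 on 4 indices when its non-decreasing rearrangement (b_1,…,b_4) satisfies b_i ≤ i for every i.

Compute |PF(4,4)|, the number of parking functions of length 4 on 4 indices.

|PF| = (4+1−4)·(4+1)^{4−1} = 1×125 = 125 [KW]
One tuple (1,3,2,3) → sorted (1,2,3,3): b_i ≤ i ∀i, a PF.

125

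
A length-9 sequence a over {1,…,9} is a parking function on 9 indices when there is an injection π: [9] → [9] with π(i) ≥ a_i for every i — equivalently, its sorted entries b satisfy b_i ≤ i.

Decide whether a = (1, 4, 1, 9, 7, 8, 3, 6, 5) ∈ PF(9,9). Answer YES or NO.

YES

Sorted: b = (1, 1, 3, 4, 5, 6, 7, 8, 9).
  b_1=1 ≤ 1
  b_2=1 ≤ 2
  b_3=3 ≤ 3
  b_4=4 ≤ 4
  b_5=5 ≤ 5
  b_6=6 ≤ 6
  b_7=7 ≤ 7
  b_8=8 ≤ 8
  b_9=9 ≤ 9
All bounds hold ⇒ YES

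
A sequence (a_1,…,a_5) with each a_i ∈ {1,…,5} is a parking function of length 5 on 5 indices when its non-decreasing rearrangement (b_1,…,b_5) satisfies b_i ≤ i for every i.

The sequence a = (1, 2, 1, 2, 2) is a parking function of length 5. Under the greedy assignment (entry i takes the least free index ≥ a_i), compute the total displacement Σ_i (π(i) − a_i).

7

Σπ = 5·6/2 = 15 (π permutes [5]); Σa = 1+2+1+2+2 = 8; disp = 15−8 = 7.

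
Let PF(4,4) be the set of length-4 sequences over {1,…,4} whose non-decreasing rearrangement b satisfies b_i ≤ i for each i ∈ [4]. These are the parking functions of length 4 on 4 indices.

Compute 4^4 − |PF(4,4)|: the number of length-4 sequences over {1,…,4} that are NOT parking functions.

131

#PF = (4+1−4)·(4+1)^{4−1} = 1·125 = 125 (Konheim–Weiss)
E.g. (4,4,4,4) → sorted (4,4,4,4): b_1=4>1, not a PF.
Total 256; non-PF = 256−125 = 131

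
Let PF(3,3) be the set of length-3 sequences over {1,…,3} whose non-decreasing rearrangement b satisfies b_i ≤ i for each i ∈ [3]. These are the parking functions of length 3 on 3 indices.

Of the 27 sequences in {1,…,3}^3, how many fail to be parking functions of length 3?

|PF(3,3)| = 1·4^2 = 1 · 16 = 16 (Konheim–Weiss)
Example (2,2,2) → sorted (2,2,2): b_1=2>1, not a PF.
Total 27; non-PF = 27−16 = 11

11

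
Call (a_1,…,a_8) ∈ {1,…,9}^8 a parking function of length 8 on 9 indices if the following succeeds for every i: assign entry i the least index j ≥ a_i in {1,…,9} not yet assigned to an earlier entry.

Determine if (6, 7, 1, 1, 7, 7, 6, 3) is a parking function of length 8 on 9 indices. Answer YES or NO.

Sorted: b = (1, 1, 3, 6, 6, 7, 7, 7).
  b_1=1 ≤ 2
  b_2=1 ≤ 3
  b_3=3 ≤ 4
  b_4=6 > 5
  fails at i=4 ⇒ NO

NO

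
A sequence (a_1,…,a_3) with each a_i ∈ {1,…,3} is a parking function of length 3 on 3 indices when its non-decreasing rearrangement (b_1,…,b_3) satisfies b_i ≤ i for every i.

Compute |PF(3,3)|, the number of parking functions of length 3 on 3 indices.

16

|PF(3,3)| = 1·4^2 = 1·16 = 16
One tuple (2,1,1) → sorted (1,1,2): b_i ≤ i ∀i, a PF.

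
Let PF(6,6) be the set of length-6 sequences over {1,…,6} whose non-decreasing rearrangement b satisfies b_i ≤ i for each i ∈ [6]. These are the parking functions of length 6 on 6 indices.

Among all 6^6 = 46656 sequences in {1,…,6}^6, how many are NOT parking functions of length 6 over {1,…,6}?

|PF| = 1·7^5 = 1 · 16807 = 16807 (Konheim–Weiss)
Check (5,5,5,6,5,5) → sorted (5,5,5,5,5,6): b_1=5>1, not a PF.
Total 46656; non-PF = 46656−16807 = 29849

29849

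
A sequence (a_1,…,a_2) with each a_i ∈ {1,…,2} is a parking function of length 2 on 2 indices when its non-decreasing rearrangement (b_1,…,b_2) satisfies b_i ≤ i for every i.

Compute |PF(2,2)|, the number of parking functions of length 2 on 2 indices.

3

Count = (2−2+1)·(2+1)^(2−1) = 1 · 3 = 3 (Konheim–Weiss)
Check (2,1) → sorted (1,2): b_i ≤ i ∀i, a PF.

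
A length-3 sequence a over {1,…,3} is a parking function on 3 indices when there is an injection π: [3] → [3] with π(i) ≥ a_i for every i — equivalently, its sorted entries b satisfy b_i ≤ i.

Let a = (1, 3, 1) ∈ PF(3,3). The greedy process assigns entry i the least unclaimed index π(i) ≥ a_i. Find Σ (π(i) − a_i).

Σπ = 3·4/2 = 6 (π permutes [3]); Σa = 1+3+1 = 5; disp = 6−5 = 1.

1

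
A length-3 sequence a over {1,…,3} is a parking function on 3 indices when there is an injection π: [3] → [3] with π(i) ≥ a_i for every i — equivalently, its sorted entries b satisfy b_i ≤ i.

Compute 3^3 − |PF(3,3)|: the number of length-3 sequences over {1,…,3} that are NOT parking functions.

11

Count = (3−3+1)·(3+1)^(3−1) = 1·16 = 16 (Pollak)
One tuple (2,2,2) → sorted (2,2,2): b_1=2>1, not a PF.
Total 27; non-PF = 27−16 = 11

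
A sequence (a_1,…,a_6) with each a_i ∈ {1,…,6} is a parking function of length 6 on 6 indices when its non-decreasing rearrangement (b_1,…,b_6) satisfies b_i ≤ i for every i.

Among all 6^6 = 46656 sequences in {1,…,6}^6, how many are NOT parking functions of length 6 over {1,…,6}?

29849

|PF(6,6)| = 1·7^5 = 1×16807 = 16807
One tuple (6,5,2,5,4,5) → sorted (2,4,5,5,5,6): b_1=2>1, not a PF.
So 46656 − 16807 = 29849 fail.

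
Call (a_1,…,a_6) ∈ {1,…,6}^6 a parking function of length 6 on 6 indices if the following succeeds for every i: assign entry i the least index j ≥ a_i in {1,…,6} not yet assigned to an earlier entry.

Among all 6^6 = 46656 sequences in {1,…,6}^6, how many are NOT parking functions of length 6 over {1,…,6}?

#PF = 1·7^5 = 1·16807 = 16807 (Konheim–Weiss)
Example (6,3,5,5,4,5) → sorted (3,4,5,5,5,6): b_1=3>1, not a PF.
6^6 − 16807 = 46656 − 16807 = 29849

29849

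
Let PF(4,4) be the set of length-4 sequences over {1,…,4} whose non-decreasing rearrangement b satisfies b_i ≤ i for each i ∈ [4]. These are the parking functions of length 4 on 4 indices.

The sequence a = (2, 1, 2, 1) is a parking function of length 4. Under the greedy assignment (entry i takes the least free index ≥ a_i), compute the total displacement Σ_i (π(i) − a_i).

Σπ = 10 ({1..4} each once); Σa = 2+1+2+1 = 6; disp = 10−6 = 4.

4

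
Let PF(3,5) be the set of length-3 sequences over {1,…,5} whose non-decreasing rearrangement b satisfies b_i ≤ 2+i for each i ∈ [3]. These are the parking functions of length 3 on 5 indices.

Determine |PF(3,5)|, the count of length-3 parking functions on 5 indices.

|PF| = (5+1−3)·(5+1)^{3−1} = 3×36 = 108
One tuple (3,1,2) → sorted (1,2,3): b_i ≤ 2+i ∀i, a PF.

108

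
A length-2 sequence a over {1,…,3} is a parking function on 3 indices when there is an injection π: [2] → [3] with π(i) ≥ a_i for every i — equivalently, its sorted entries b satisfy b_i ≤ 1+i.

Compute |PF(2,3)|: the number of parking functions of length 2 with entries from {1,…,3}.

8

|PF(2,3)| = 2·4^1 = 2·4 = 8
E.g. (2,2) → sorted (2,2): b_i ≤ 1+i ∀i, a PF.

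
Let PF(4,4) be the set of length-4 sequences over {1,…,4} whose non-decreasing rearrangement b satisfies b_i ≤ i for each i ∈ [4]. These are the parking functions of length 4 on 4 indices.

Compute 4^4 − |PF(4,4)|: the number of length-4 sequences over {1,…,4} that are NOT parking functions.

|PF| = (4−4+1)·(4+1)^(4−1) = 1 · 125 = 125 (Konheim–Weiss)
Example (2,4,4,4) → sorted (2,4,4,4): b_1=2>1, not a PF.
So 256 − 125 = 131 fail.

131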